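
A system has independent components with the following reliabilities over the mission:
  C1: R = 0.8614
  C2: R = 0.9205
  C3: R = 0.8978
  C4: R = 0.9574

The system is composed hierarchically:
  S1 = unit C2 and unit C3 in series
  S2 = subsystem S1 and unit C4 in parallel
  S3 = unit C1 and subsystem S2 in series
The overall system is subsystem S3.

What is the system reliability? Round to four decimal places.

0.8550

Series (C2 and C3): 0.920500 × 0.897800 = 0.826425
Parallel ([0.826425] and C4): 1 − (1 − 0.826425)(1 − 0.957400) = 0.992606
Series (C1 and [0.992606]): 0.861400 × 0.992606 = 0.8550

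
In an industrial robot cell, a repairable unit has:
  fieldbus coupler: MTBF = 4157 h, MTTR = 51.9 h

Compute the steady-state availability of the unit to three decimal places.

0.988

A(fieldbus coupler) = MTBF/(MTBF+MTTR) = 4157/(4157+51.9) = 0.988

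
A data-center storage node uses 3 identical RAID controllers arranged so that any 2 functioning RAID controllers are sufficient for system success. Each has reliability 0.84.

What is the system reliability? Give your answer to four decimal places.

0.9314

R = Σ_{i=2}^{3} C(3,i) p^i (1−p)^{3−i} with p = 0.84
C(3,2)·0.84^2·0.16^1 = 0.338688
C(3,3)·0.84^3·0.16^0 = 0.592704
Sum = 0.9314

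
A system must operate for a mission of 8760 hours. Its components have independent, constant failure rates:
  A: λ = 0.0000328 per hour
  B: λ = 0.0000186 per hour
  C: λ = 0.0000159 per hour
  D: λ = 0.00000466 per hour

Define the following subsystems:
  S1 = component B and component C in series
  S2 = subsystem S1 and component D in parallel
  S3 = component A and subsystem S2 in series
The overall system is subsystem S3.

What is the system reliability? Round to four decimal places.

R(A) = exp(−0.0000328 × 8760) = 0.750266
R(B) = exp(−0.0000186 × 8760) = 0.849646
R(C) = exp(−0.0000159 × 8760) = 0.869981
R(D) = exp(−0.00000466 × 8760) = 0.960000
Series (B and C): 0.849646 × 0.869981 = 0.739176
Parallel ([0.739176] and D): 1 − (1 − 0.739176)(1 − 0.960000) = 0.989567
Series (A and [0.989567]): 0.750266 × 0.989567 = 0.7424

0.7424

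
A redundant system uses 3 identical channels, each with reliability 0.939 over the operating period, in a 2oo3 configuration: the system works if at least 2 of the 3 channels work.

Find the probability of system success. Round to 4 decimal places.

0.9893

R = Σ_{i=2}^{3} C(3,i) p^i (1−p)^{3−i} with p = 0.939
C(3,2)·0.939^2·0.061^1 = 0.161355
C(3,3)·0.939^3·0.061^0 = 0.827936
Sum = 0.9893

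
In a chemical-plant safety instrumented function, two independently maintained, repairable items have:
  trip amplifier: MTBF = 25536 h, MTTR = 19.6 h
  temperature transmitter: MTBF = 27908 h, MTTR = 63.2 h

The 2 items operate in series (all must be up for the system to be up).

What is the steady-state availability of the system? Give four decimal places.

A(trip amplifier) = MTBF/(MTBF+MTTR) = 25536/(25536+19.6) = 0.999233
A(temperature transmitter) = MTBF/(MTBF+MTTR) = 27908/(27908+63.2) = 0.997741
Series availability: 0.999233 × 0.997741 = 0.9970

0.9970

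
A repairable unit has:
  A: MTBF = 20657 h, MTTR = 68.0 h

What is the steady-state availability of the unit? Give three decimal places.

0.997

A(A) = MTBF/(MTBF+MTTR) = 20657/(20657+68.0) = 0.997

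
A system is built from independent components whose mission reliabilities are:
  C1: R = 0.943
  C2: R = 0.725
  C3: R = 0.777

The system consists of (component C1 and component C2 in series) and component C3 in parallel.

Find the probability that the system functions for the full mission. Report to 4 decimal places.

0.9295

Series (C1 and C2): 0.943000 × 0.725000 = 0.683675
Parallel ([0.683675] and C3): 1 − (1 − 0.683675)(1 − 0.777000) = 0.9295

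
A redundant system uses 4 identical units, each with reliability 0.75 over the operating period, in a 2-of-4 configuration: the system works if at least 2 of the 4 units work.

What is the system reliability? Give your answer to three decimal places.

R = Σ_{i=2}^{4} C(4,i) p^i (1−p)^{4−i} with p = 0.75
C(4,2)·0.75^2·0.25^2 = 0.21094
C(4,3)·0.75^3·0.25^1 = 0.42188
C(4,4)·0.75^4·0.25^0 = 0.31641
Sum = 0.949

0.949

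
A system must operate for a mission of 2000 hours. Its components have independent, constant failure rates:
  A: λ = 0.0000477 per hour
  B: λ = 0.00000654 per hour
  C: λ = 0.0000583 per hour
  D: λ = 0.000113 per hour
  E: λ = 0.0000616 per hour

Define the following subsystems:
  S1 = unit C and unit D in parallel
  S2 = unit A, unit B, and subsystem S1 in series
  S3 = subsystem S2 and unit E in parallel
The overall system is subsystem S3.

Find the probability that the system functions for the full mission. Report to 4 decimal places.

0.9858

R(A) = exp(−0.0000477 × 2000) = 0.909009
R(B) = exp(−0.00000654 × 2000) = 0.987005
R(C) = exp(−0.0000583 × 2000) = 0.889941
R(D) = exp(−0.000113 × 2000) = 0.797718
R(E) = exp(−0.0000616 × 2000) = 0.884087
Parallel (C and D): 1 − (1 − 0.889941)(1 − 0.797718) = 0.977737
Series (A, B, and [0.977737]): 0.909009 × 0.987005 × 0.977737 = 0.877222
Parallel ([0.877222] and E): 1 − (1 − 0.877222)(1 − 0.884087) = 0.9858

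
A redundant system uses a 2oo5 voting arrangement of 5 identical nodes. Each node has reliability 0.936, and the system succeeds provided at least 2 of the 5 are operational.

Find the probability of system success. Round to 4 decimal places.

R = Σ_{i=2}^{5} C(5,i) p^i (1−p)^{5−i} with p = 0.936
C(5,2)·0.936^2·0.064^3 = 0.002297
C(5,3)·0.936^3·0.064^2 = 0.033588
C(5,4)·0.936^4·0.064^1 = 0.245614
C(5,5)·0.936^5·0.064^0 = 0.718421
Sum = 0.9999

0.9999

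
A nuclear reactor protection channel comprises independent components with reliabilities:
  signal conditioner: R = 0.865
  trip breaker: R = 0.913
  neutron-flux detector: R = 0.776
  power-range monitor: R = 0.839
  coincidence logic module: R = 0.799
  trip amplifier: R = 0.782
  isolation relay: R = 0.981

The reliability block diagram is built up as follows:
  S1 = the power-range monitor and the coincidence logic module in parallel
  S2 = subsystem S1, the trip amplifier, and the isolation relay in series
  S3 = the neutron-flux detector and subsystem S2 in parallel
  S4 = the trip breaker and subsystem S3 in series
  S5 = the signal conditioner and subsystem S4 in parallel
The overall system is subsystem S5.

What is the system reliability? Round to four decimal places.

0.9811

Parallel (power-range monitor and coincidence logic module): 1 − (1 − 0.839000)(1 − 0.799000) = 0.967639
Series ([0.967639], trip amplifier, and isolation relay): 0.967639 × 0.782000 × 0.981000 = 0.742317
Parallel (neutron-flux detector and [0.742317]): 1 − (1 − 0.776000)(1 − 0.742317) = 0.942279
Series (trip breaker and [0.942279]): 0.913000 × 0.942279 = 0.860301
Parallel (signal conditioner and [0.860301]): 1 − (1 − 0.865000)(1 − 0.860301) = 0.9811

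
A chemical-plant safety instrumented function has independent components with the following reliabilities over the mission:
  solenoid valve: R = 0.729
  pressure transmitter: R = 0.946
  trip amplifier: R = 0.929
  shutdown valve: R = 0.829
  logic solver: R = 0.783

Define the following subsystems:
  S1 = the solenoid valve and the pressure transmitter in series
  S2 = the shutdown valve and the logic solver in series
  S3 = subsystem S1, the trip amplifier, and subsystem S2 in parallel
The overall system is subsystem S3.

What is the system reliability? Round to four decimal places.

Series (solenoid valve and pressure transmitter): 0.729000 × 0.946000 = 0.689634
Series (shutdown valve and logic solver): 0.829000 × 0.783000 = 0.649107
Parallel ([0.689634], trip amplifier, and [0.649107]): 1 − (1 − 0.689634)(1 − 0.929000)(1 − 0.649107) = 0.9923

0.9923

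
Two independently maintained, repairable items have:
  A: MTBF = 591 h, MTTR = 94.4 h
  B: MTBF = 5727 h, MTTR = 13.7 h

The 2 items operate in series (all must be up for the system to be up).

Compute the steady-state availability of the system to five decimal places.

0.86021

A(A) = MTBF/(MTBF+MTTR) = 591/(591+94.4) = 0.862270
A(B) = MTBF/(MTBF+MTTR) = 5727/(5727+13.7) = 0.997614
Series availability: 0.862270 × 0.997614 = 0.86021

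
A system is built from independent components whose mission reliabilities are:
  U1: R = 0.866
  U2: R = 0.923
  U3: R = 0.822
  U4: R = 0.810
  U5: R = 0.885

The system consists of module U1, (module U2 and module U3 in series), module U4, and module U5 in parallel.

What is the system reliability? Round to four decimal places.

0.9993

Series (U2 and U3): 0.923000 × 0.822000 = 0.758706
Parallel (U1, [0.758706], U4, and U5): 1 − (1 − 0.866000)(1 − 0.758706)(1 − 0.810000)(1 − 0.885000) = 0.9993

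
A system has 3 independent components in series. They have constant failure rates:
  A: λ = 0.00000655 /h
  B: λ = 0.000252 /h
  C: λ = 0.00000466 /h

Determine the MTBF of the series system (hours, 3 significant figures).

Series of exponential components: λ_sys = Σ λ_i
λ_sys = 0.00000655 + 0.000252 + 0.00000466 = 2.6321e-04 /h
MTBF = 1 / λ_sys = 3800 h

3800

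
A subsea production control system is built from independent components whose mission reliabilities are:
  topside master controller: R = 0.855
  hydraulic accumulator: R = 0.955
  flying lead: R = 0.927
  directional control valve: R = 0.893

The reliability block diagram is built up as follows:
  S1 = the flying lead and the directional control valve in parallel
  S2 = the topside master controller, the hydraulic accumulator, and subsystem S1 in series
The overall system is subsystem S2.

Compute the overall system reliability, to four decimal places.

0.8101

Parallel (flying lead and directional control valve): 1 − (1 − 0.927000)(1 − 0.893000) = 0.992189
Series (topside master controller, hydraulic accumulator, and [0.992189]): 0.855000 × 0.955000 × 0.992189 = 0.8101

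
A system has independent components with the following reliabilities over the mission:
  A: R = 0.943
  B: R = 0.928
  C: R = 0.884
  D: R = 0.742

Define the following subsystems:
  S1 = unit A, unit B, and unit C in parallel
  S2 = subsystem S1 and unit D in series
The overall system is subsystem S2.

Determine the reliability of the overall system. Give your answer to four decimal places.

0.7416

Parallel (A, B, and C): 1 − (1 − 0.943000)(1 − 0.928000)(1 − 0.884000) = 0.999524
Series ([0.999524] and D): 0.999524 × 0.742000 = 0.7416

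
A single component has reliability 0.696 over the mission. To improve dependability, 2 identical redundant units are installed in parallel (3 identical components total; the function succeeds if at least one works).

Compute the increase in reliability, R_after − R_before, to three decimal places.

R_before = 0.696
R_after = 1 − (1 − 0.696)^3 = 0.972
ΔR = 0.972 − 0.696 = 0.276

0.276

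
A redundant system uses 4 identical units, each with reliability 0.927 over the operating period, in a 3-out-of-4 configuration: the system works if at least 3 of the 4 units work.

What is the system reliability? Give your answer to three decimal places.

R = Σ_{i=3}^{4} C(4,i) p^i (1−p)^{4−i} with p = 0.927
C(4,3)·0.927^3·0.073^1 = 0.23261
C(4,4)·0.927^4·0.073^0 = 0.73845
Sum = 0.971

0.971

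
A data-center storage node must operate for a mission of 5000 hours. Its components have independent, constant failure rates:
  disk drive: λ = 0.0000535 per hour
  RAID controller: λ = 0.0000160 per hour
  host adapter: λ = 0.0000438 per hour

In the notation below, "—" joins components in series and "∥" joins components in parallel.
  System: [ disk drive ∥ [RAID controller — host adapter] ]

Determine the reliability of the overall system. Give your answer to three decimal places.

0.939

R(disk drive) = exp(−0.0000535 × 5000) = 0.76529
R(RAID controller) = exp(−0.0000160 × 5000) = 0.92312
R(host adapter) = exp(−0.0000438 × 5000) = 0.80332
Series (RAID controller and host adapter): 0.92312 × 0.80332 = 0.74156
Parallel (disk drive and [0.74156]): 1 − (1 − 0.76529)(1 − 0.74156) = 0.939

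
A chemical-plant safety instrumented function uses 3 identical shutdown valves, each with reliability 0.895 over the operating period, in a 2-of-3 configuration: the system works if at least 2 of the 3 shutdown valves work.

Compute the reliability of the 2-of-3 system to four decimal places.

0.9692

R = Σ_{i=2}^{3} C(3,i) p^i (1−p)^{3−i} with p = 0.895
C(3,2)·0.895^2·0.105^1 = 0.252323
C(3,3)·0.895^3·0.105^0 = 0.716917
Sum = 0.9692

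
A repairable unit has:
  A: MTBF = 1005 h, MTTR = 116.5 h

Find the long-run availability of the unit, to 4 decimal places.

0.8961

A(A) = MTBF/(MTBF+MTTR) = 1005/(1005+116.5) = 0.8961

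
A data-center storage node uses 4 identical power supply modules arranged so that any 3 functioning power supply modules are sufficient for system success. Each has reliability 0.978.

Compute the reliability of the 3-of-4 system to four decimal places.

0.9972

R = Σ_{i=3}^{4} C(4,i) p^i (1−p)^{4−i} with p = 0.978
C(4,3)·0.978^3·0.022^1 = 0.082319
C(4,4)·0.978^4·0.022^0 = 0.914862
Sum = 0.9972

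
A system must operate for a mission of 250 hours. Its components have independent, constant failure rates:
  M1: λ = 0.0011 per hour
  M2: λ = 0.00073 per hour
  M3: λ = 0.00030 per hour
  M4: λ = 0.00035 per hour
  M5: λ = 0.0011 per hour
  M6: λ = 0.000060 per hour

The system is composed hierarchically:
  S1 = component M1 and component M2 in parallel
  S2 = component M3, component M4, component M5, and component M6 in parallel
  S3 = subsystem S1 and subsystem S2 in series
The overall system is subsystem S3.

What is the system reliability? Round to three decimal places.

0.960

R(M1) = exp(−0.0011 × 250) = 0.75957
R(M2) = exp(−0.00073 × 250) = 0.83318
R(M3) = exp(−0.00030 × 250) = 0.92774
R(M4) = exp(−0.00035 × 250) = 0.91622
R(M5) = exp(−0.0011 × 250) = 0.75957
R(M6) = exp(−0.000060 × 250) = 0.98511
Parallel (M1 and M2): 1 − (1 − 0.75957)(1 − 0.83318) = 0.95989
Parallel (M3, M4, M5, and M6): 1 − (1 − 0.92774)(1 − 0.91622)(1 − 0.75957)(1 − 0.98511) = 0.99998
Series ([0.95989] and [0.99998]): 0.95989 × 0.99998 = 0.960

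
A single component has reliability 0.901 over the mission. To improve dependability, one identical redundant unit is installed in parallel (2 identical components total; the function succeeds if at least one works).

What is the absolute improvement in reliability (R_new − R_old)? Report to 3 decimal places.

R_before = 0.901
R_after = 1 − (1 − 0.901)^2 = 0.990
ΔR = 0.990 − 0.901 = 0.089

0.089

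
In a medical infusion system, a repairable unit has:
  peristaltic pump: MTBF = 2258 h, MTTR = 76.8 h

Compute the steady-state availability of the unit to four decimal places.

A(peristaltic pump) = MTBF/(MTBF+MTTR) = 2258/(2258+76.8) = 0.9671

0.9671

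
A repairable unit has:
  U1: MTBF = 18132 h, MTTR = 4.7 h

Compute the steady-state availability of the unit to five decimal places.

A(U1) = MTBF/(MTBF+MTTR) = 18132/(18132+4.7) = 0.99974

0.99974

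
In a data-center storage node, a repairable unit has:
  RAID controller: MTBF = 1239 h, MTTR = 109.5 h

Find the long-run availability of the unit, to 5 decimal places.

A(RAID controller) = MTBF/(MTBF+MTTR) = 1239/(1239+109.5) = 0.91880

0.91880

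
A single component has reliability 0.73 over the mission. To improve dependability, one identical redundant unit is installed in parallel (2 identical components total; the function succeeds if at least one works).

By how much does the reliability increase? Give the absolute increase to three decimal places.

R_before = 0.73
R_after = 1 − (1 − 0.73)^2 = 0.927
ΔR = 0.927 − 0.73 = 0.197

0.197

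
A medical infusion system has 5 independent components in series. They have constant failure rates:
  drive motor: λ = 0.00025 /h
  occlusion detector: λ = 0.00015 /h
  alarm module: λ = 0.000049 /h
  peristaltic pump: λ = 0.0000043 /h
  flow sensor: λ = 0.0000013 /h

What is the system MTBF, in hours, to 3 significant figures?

Series of exponential components: λ_sys = Σ λ_i
λ_sys = 0.00025 + 0.00015 + 0.000049 + 0.0000043 + 0.0000013 = 4.5460e-04 /h
MTBF = 1 / λ_sys = 2200 h

2200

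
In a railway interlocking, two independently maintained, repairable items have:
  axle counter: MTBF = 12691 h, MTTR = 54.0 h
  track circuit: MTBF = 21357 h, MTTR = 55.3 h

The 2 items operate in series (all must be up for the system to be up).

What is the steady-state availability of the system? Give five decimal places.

0.99319

A(axle counter) = MTBF/(MTBF+MTTR) = 12691/(12691+54.0) = 0.995763
A(track circuit) = MTBF/(MTBF+MTTR) = 21357/(21357+55.3) = 0.997417
Series availability: 0.995763 × 0.997417 = 0.99319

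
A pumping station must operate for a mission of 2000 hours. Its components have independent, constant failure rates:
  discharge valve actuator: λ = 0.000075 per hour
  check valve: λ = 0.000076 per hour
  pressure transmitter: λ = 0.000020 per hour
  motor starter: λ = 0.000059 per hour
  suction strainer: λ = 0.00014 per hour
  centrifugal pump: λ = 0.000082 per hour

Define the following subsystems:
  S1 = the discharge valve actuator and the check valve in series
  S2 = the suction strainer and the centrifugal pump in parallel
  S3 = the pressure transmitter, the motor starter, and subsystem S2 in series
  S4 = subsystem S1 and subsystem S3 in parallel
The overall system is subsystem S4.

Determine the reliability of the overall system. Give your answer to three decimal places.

0.954

R(discharge valve actuator) = exp(−0.000075 × 2000) = 0.86071
R(check valve) = exp(−0.000076 × 2000) = 0.85899
R(pressure transmitter) = exp(−0.000020 × 2000) = 0.96079
R(motor starter) = exp(−0.000059 × 2000) = 0.88870
R(suction strainer) = exp(−0.00014 × 2000) = 0.75578
R(centrifugal pump) = exp(−0.000082 × 2000) = 0.84874
Series (discharge valve actuator and check valve): 0.86071 × 0.85899 = 0.73934
Parallel (suction strainer and centrifugal pump): 1 − (1 − 0.75578)(1 − 0.84874) = 0.96306
Series (pressure transmitter, motor starter, and [0.96306]): 0.96079 × 0.88870 × 0.96306 = 0.82231
Parallel ([0.73934] and [0.82231]): 1 − (1 − 0.73934)(1 − 0.82231) = 0.954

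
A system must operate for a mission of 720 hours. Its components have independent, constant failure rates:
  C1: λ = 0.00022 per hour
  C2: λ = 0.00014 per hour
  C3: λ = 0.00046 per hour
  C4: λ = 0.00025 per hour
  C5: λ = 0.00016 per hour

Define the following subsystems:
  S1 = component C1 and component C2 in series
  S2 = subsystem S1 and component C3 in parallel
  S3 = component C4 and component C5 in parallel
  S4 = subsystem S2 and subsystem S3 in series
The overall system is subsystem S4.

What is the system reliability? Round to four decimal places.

0.9189

R(C1) = exp(−0.00022 × 720) = 0.853508
R(C2) = exp(−0.00014 × 720) = 0.904114
R(C3) = exp(−0.00046 × 720) = 0.718062
R(C4) = exp(−0.00025 × 720) = 0.835270
R(C5) = exp(−0.00016 × 720) = 0.891188
Series (C1 and C2): 0.853508 × 0.904114 = 0.771669
Parallel ([0.771669] and C3): 1 − (1 − 0.771669)(1 − 0.718062) = 0.935625
Parallel (C4 and C5): 1 − (1 − 0.835270)(1 − 0.891188) = 0.982075
Series ([0.935625] and [0.982075]): 0.935625 × 0.982075 = 0.9189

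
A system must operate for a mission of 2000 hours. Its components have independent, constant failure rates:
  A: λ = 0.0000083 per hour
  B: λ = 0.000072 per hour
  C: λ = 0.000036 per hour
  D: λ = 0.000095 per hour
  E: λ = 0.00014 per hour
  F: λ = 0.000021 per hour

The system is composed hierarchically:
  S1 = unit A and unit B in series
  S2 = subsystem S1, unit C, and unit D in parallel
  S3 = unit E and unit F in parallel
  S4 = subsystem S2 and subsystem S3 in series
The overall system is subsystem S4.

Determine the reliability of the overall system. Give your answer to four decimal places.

R(A) = exp(−0.0000083 × 2000) = 0.983537
R(B) = exp(−0.000072 × 2000) = 0.865888
R(C) = exp(−0.000036 × 2000) = 0.930531
R(D) = exp(−0.000095 × 2000) = 0.826959
R(E) = exp(−0.00014 × 2000) = 0.755784
R(F) = exp(−0.000021 × 2000) = 0.958870
Series (A and B): 0.983537 × 0.865888 = 0.851633
Parallel ([0.851633], C, and D): 1 − (1 − 0.851633)(1 − 0.930531)(1 − 0.826959) = 0.998216
Parallel (E and F): 1 − (1 − 0.755784)(1 − 0.958870) = 0.989955
Series ([0.998216] and [0.989955]): 0.998216 × 0.989955 = 0.9882

0.9882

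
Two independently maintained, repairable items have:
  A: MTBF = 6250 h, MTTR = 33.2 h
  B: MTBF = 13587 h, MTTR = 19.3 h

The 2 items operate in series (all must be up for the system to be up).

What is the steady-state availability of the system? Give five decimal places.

0.99331

A(A) = MTBF/(MTBF+MTTR) = 6250/(6250+33.2) = 0.994716
A(B) = MTBF/(MTBF+MTTR) = 13587/(13587+19.3) = 0.998582
Series availability: 0.994716 × 0.998582 = 0.99331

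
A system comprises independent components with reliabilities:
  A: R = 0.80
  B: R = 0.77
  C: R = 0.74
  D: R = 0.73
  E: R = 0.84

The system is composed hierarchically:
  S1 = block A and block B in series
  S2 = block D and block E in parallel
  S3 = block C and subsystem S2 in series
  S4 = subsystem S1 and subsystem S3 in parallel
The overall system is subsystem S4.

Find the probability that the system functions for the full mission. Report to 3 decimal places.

Series (A and B): 0.80000 × 0.77000 = 0.61600
Parallel (D and E): 1 − (1 − 0.73000)(1 − 0.84000) = 0.95680
Series (C and [0.95680]): 0.74000 × 0.95680 = 0.70803
Parallel ([0.61600] and [0.70803]): 1 − (1 − 0.61600)(1 − 0.70803) = 0.888

0.888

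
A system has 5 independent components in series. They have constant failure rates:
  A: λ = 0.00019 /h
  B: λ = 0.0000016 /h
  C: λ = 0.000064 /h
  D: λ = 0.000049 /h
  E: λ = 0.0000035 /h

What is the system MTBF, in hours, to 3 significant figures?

3250

Series of exponential components: λ_sys = Σ λ_i
λ_sys = 0.00019 + 0.0000016 + 0.000064 + 0.000049 + 0.0000035 = 3.0810e-04 /h
MTBF = 1 / λ_sys = 3250 h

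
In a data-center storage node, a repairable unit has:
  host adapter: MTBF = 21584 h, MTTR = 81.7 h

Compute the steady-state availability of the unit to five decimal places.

A(host adapter) = MTBF/(MTBF+MTTR) = 21584/(21584+81.7) = 0.99623

0.99623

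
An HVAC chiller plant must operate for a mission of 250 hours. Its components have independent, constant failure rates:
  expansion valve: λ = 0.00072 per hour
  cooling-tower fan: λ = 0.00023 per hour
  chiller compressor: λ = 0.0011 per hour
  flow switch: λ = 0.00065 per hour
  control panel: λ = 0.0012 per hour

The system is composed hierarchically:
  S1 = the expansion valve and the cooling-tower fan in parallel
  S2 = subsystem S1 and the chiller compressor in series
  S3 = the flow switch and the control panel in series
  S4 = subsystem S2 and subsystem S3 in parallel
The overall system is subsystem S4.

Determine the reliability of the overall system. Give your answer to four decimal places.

R(expansion valve) = exp(−0.00072 × 250) = 0.835270
R(cooling-tower fan) = exp(−0.00023 × 250) = 0.944122
R(chiller compressor) = exp(−0.0011 × 250) = 0.759572
R(flow switch) = exp(−0.00065 × 250) = 0.850016
R(control panel) = exp(−0.0012 × 250) = 0.740818
Parallel (expansion valve and cooling-tower fan): 1 − (1 − 0.835270)(1 − 0.944122) = 0.990795
Series ([0.990795] and chiller compressor): 0.990795 × 0.759572 = 0.752580
Series (flow switch and control panel): 0.850016 × 0.740818 = 0.629707
Parallel ([0.752580] and [0.629707]): 1 − (1 − 0.752580)(1 − 0.629707) = 0.9084

0.9084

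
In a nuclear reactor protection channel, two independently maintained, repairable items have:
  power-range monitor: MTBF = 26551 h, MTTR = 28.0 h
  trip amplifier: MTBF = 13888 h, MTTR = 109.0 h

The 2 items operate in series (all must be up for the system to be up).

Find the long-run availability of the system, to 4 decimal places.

0.9912

A(power-range monitor) = MTBF/(MTBF+MTTR) = 26551/(26551+28.0) = 0.998947
A(trip amplifier) = MTBF/(MTBF+MTTR) = 13888/(13888+109.0) = 0.992213
Series availability: 0.998947 × 0.992213 = 0.9912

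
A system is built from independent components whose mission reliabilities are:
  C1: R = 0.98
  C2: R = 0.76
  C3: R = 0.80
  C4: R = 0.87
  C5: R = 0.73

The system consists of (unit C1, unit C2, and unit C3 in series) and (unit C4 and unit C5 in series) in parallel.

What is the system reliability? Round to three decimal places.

0.853

Series (C1, C2, and C3): 0.98000 × 0.76000 × 0.80000 = 0.59584
Series (C4 and C5): 0.87000 × 0.73000 = 0.63510
Parallel ([0.59584] and [0.63510]): 1 − (1 − 0.59584)(1 − 0.63510) = 0.853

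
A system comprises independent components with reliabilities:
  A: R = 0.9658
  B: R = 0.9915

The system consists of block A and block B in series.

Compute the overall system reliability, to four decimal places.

Series (A and B): 0.965800 × 0.991500 = 0.9576

0.9576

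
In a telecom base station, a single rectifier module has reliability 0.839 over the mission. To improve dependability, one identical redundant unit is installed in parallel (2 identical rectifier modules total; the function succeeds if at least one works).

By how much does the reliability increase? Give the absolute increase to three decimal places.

0.135

R_before = 0.839
R_after = 1 − (1 − 0.839)^2 = 0.974
ΔR = 0.974 − 0.839 = 0.135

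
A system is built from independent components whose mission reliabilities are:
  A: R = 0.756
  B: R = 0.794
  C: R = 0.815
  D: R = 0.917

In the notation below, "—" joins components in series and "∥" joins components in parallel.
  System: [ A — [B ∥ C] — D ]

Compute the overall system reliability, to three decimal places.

Parallel (B and C): 1 − (1 − 0.79400)(1 − 0.81500) = 0.96189
Series (A, [0.96189], and D): 0.75600 × 0.96189 × 0.91700 = 0.667

0.667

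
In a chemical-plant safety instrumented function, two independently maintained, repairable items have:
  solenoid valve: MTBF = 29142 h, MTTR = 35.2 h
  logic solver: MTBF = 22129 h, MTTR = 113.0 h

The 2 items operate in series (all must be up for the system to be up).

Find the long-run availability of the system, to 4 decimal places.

A(solenoid valve) = MTBF/(MTBF+MTTR) = 29142/(29142+35.2) = 0.998794
A(logic solver) = MTBF/(MTBF+MTTR) = 22129/(22129+113.0) = 0.994920
Series availability: 0.998794 × 0.994920 = 0.9937

0.9937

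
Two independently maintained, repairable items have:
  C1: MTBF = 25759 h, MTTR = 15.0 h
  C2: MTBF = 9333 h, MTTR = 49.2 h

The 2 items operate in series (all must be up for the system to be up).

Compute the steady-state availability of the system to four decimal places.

A(C1) = MTBF/(MTBF+MTTR) = 25759/(25759+15.0) = 0.999418
A(C2) = MTBF/(MTBF+MTTR) = 9333/(9333+49.2) = 0.994756
Series availability: 0.999418 × 0.994756 = 0.9942

0.9942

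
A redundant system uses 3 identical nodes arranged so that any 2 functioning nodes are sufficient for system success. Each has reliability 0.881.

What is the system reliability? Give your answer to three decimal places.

R = Σ_{i=2}^{3} C(3,i) p^i (1−p)^{3−i} with p = 0.881
C(3,2)·0.881^2·0.119^1 = 0.27709
C(3,3)·0.881^3·0.119^0 = 0.68380
Sum = 0.961

0.961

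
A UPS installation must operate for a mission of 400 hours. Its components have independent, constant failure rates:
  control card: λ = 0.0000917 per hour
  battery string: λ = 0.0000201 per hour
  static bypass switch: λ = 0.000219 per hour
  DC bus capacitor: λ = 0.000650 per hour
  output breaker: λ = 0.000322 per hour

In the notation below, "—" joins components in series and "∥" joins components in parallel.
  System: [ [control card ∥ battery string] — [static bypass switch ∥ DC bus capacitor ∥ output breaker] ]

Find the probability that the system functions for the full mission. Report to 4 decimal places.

R(control card) = exp(−0.0000917 × 400) = 0.963985
R(battery string) = exp(−0.0000201 × 400) = 0.991992
R(static bypass switch) = exp(−0.000219 × 400) = 0.916127
R(DC bus capacitor) = exp(−0.000650 × 400) = 0.771052
R(output breaker) = exp(−0.000322 × 400) = 0.879150
Parallel (control card and battery string): 1 − (1 − 0.963985)(1 − 0.991992) = 0.999712
Parallel (static bypass switch, DC bus capacitor, and output breaker): 1 − (1 − 0.916127)(1 − 0.771052)(1 − 0.879150) = 0.997679
Series ([0.999712] and [0.997679]): 0.999712 × 0.997679 = 0.9974

0.9974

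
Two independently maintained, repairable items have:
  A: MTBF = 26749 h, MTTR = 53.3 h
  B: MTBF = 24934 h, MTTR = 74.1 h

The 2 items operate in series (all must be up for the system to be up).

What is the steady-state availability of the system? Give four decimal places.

A(A) = MTBF/(MTBF+MTTR) = 26749/(26749+53.3) = 0.998011
A(B) = MTBF/(MTBF+MTTR) = 24934/(24934+74.1) = 0.997037
Series availability: 0.998011 × 0.997037 = 0.9951

0.9951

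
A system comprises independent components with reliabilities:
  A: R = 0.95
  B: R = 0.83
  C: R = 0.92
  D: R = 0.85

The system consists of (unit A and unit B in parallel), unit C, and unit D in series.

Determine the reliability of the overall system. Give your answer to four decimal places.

0.7754

Parallel (A and B): 1 − (1 − 0.950000)(1 − 0.830000) = 0.991500
Series ([0.991500], C, and D): 0.991500 × 0.920000 × 0.850000 = 0.7754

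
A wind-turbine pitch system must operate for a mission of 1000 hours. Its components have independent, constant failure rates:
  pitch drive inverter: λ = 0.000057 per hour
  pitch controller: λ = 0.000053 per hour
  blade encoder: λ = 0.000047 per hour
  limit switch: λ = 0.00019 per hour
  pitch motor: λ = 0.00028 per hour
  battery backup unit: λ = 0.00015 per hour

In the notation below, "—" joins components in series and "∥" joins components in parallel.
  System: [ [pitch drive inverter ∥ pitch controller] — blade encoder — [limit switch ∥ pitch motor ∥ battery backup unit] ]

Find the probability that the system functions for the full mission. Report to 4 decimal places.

0.9458

R(pitch drive inverter) = exp(−0.000057 × 1000) = 0.944594
R(pitch controller) = exp(−0.000053 × 1000) = 0.948380
R(blade encoder) = exp(−0.000047 × 1000) = 0.954087
R(limit switch) = exp(−0.00019 × 1000) = 0.826959
R(pitch motor) = exp(−0.00028 × 1000) = 0.755784
R(battery backup unit) = exp(−0.00015 × 1000) = 0.860708
Parallel (pitch drive inverter and pitch controller): 1 − (1 − 0.944594)(1 − 0.948380) = 0.997140
Parallel (limit switch, pitch motor, and battery backup unit): 1 − (1 − 0.826959)(1 − 0.755784)(1 − 0.860708) = 0.994114
Series ([0.997140], blade encoder, and [0.994114]): 0.997140 × 0.954087 × 0.994114 = 0.9458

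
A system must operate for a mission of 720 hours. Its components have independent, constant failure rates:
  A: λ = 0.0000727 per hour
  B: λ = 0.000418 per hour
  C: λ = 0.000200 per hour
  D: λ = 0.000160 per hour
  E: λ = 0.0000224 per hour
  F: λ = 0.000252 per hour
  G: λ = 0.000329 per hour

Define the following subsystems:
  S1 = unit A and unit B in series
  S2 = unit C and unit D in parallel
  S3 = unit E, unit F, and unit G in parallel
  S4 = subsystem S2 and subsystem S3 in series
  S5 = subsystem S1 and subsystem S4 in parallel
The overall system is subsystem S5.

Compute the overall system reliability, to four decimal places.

0.9955

R(A) = exp(−0.0000727 × 720) = 0.949002
R(B) = exp(−0.000418 × 720) = 0.740107
R(C) = exp(−0.000200 × 720) = 0.865888
R(D) = exp(−0.000160 × 720) = 0.891188
R(E) = exp(−0.0000224 × 720) = 0.984001
R(F) = exp(−0.000252 × 720) = 0.834068
R(G) = exp(−0.000329 × 720) = 0.789086
Series (A and B): 0.949002 × 0.740107 = 0.702363
Parallel (C and D): 1 − (1 − 0.865888)(1 − 0.891188) = 0.985407
Parallel (E, F, and G): 1 − (1 − 0.984001)(1 − 0.834068)(1 − 0.789086) = 0.999440
Series ([0.985407] and [0.999440]): 0.985407 × 0.999440 = 0.984855
Parallel ([0.702363] and [0.984855]): 1 − (1 − 0.702363)(1 − 0.984855) = 0.9955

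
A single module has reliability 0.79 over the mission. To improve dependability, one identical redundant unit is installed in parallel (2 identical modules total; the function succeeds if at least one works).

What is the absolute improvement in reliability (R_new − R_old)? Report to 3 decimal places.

R_before = 0.79
R_after = 1 − (1 − 0.79)^2 = 0.956
ΔR = 0.956 − 0.79 = 0.166

0.166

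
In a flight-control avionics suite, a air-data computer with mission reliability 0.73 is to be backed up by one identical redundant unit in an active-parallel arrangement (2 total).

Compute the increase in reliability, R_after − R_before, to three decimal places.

0.197

R_before = 0.73
R_after = 1 − (1 − 0.73)^2 = 0.927
ΔR = 0.927 − 0.73 = 0.197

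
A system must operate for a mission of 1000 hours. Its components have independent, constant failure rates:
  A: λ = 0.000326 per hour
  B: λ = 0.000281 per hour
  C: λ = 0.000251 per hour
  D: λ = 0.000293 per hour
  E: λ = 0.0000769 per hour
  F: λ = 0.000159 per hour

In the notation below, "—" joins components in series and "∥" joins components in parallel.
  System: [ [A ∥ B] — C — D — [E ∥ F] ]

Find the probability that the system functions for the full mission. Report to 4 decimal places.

0.5350

R(A) = exp(−0.000326 × 1000) = 0.721805
R(B) = exp(−0.000281 × 1000) = 0.755028
R(C) = exp(−0.000251 × 1000) = 0.778022
R(D) = exp(−0.000293 × 1000) = 0.746022
R(E) = exp(−0.0000769 × 1000) = 0.925982
R(F) = exp(−0.000159 × 1000) = 0.852996
Parallel (A and B): 1 − (1 − 0.721805)(1 − 0.755028) = 0.931850
Parallel (E and F): 1 − (1 − 0.925982)(1 − 0.852996) = 0.989119
Series ([0.931850], C, D, and [0.989119]): 0.931850 × 0.778022 × 0.746022 × 0.989119 = 0.5350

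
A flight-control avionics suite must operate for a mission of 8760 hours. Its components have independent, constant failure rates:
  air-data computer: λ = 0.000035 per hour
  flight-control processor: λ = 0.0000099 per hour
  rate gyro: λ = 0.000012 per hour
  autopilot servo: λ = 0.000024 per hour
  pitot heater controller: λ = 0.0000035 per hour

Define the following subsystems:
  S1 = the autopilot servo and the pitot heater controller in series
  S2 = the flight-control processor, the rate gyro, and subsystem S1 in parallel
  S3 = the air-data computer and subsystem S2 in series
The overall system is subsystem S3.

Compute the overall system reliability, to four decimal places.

R(air-data computer) = exp(−0.000035 × 8760) = 0.735945
R(flight-control processor) = exp(−0.0000099 × 8760) = 0.916930
R(rate gyro) = exp(−0.000012 × 8760) = 0.900216
R(autopilot servo) = exp(−0.000024 × 8760) = 0.810390
R(pitot heater controller) = exp(−0.0000035 × 8760) = 0.969805
Series (autopilot servo and pitot heater controller): 0.810390 × 0.969805 = 0.785920
Parallel (flight-control processor, rate gyro, and [0.785920]): 1 − (1 − 0.916930)(1 − 0.900216)(1 − 0.785920) = 0.998225
Series (air-data computer and [0.998225]): 0.735945 × 0.998225 = 0.7346

0.7346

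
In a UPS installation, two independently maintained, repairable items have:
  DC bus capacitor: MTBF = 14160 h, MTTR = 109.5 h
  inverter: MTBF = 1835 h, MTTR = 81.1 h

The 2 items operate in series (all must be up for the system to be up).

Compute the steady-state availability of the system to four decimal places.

0.9503

A(DC bus capacitor) = MTBF/(MTBF+MTTR) = 14160/(14160+109.5) = 0.992326
A(inverter) = MTBF/(MTBF+MTTR) = 1835/(1835+81.1) = 0.957674
Series availability: 0.992326 × 0.957674 = 0.9503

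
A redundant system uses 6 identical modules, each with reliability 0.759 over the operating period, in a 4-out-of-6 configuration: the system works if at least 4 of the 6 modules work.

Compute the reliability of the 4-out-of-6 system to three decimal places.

0.845

R = Σ_{i=4}^{6} C(6,i) p^i (1−p)^{6−i} with p = 0.759
C(6,4)·0.759^4·0.241^2 = 0.28913
C(6,5)·0.759^5·0.241^1 = 0.36423
C(6,6)·0.759^6·0.241^0 = 0.19118
Sum = 0.845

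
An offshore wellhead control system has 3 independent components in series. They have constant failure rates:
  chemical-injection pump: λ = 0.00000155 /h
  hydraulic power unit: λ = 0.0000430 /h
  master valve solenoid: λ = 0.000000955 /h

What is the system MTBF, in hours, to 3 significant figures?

22000

Series of exponential components: λ_sys = Σ λ_i
λ_sys = 0.00000155 + 0.0000430 + 0.000000955 = 4.5505e-05 /h
MTBF = 1 / λ_sys = 22000 h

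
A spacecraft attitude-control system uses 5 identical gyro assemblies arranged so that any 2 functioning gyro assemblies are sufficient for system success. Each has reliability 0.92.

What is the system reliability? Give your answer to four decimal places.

0.9998

R = Σ_{i=2}^{5} C(5,i) p^i (1−p)^{5−i} with p = 0.92
C(5,2)·0.92^2·0.08^3 = 0.004334
C(5,3)·0.92^3·0.08^2 = 0.049836
C(5,4)·0.92^4·0.08^1 = 0.286557
C(5,5)·0.92^5·0.08^0 = 0.659082
Sum = 0.9998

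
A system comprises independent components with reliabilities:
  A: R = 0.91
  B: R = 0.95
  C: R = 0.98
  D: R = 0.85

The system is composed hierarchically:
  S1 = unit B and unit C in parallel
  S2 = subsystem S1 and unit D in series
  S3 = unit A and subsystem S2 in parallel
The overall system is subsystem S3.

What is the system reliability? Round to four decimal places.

Parallel (B and C): 1 − (1 − 0.950000)(1 − 0.980000) = 0.999000
Series ([0.999000] and D): 0.999000 × 0.850000 = 0.849150
Parallel (A and [0.849150]): 1 − (1 − 0.910000)(1 − 0.849150) = 0.9864

0.9864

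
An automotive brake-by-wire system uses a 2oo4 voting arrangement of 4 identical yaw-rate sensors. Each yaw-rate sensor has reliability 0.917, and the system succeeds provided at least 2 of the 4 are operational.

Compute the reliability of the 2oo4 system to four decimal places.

R = Σ_{i=2}^{4} C(4,i) p^i (1−p)^{4−i} with p = 0.917
C(4,2)·0.917^2·0.083^2 = 0.034757
C(4,3)·0.917^3·0.083^1 = 0.256004
C(4,4)·0.917^4·0.083^0 = 0.707094
Sum = 0.9979

0.9979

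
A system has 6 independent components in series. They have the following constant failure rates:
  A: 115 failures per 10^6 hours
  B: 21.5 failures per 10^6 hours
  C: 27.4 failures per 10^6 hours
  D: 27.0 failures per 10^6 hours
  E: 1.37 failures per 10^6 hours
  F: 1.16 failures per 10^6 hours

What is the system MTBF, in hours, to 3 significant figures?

5170

Series of exponential components: λ_sys = Σ λ_i
λ_sys = 0.000115 + 0.0000215 + 0.0000274 + 0.0000270 + 0.00000137 + 0.00000116 = 1.9343e-04 /h
MTBF = 1 / λ_sys = 5170 h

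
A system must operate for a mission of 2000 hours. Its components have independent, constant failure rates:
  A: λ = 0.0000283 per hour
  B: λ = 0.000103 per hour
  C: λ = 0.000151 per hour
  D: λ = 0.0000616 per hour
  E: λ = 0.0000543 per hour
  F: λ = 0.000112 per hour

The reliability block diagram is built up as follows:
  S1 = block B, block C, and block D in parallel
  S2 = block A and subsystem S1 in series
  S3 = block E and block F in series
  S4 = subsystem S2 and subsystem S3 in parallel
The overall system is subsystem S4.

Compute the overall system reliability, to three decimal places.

R(A) = exp(−0.0000283 × 2000) = 0.94497
R(B) = exp(−0.000103 × 2000) = 0.81383
R(C) = exp(−0.000151 × 2000) = 0.73934
R(D) = exp(−0.0000616 × 2000) = 0.88409
R(E) = exp(−0.0000543 × 2000) = 0.89709
R(F) = exp(−0.000112 × 2000) = 0.79932
Parallel (B, C, and D): 1 − (1 − 0.81383)(1 − 0.73934)(1 − 0.88409) = 0.99438
Series (A and [0.99438]): 0.94497 × 0.99438 = 0.93966
Series (E and F): 0.89709 × 0.79932 = 0.71706
Parallel ([0.93966] and [0.71706]): 1 − (1 − 0.93966)(1 − 0.71706) = 0.983

0.983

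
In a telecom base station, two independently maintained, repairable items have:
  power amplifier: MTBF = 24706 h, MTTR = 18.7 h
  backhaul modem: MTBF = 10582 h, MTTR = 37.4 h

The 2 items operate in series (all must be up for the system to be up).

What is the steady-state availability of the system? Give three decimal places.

A(power amplifier) = MTBF/(MTBF+MTTR) = 24706/(24706+18.7) = 0.999244
A(backhaul modem) = MTBF/(MTBF+MTTR) = 10582/(10582+37.4) = 0.996478
Series availability: 0.999244 × 0.996478 = 0.996

0.996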